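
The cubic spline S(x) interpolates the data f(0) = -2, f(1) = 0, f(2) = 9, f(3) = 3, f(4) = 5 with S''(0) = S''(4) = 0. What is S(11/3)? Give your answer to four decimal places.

Let M_i = S''(x_i). Step sizes h_i = 1, 1, 1, 1; slopes of the chords Δ_i = (y_(i+1) - y_i)/h_i = 2, 9, -6, 2.
  1·M_0 + 4·M_1 + 1·M_2 = 6(Δ_1 - Δ_0) = 42
  1·M_1 + 4·M_2 + 1·M_3 = 6(Δ_2 - Δ_1) = -90
  1·M_2 + 4·M_3 + 1·M_4 = 6(Δ_3 - Δ_2) = 48
Natural end conditions: M_0 = M_4 = 0.
Hence M_0 = 0, M_1 = 519/28, M_2 = -225/7, M_3 = 561/28, M_4 = 0.
On [3, 4], S(x) = 3 - 131/28·(x - 3) + 561/56·(x - 3)² - 187/56·(x - 3)³.
With (x - 3) = 2/3: S(11/3) = 632/189.

3.3439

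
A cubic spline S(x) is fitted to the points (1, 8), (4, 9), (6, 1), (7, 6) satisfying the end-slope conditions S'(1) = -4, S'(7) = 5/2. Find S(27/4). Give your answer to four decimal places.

Write M_i for S''(x_i). With h_i = 3, 2, 1 and divided differences Δ_i = 1/3, -4, 5, the continuity of S' gives the tridiagonal system
  3·M_0 + 10·M_1 + 2·M_2 = 6(Δ_1 - Δ_0) = -26
  2·M_1 + 6·M_2 + 1·M_3 = 6(Δ_2 - Δ_1) = 54
Clamped end conditions give two more equations: 2h_0·M_0 + h_0·M_1 = 6(Δ_0 - S'(1)) = 26 and h_2·M_2 + 2h_2·M_3 = 6(S'(7) - Δ_2) = -15.
Solving: M_0 = 472/57, M_1 = -150/19, M_2 = 267/19, M_3 = -276/19.
On [6, 7], S(x) = 1 + 52/19·(x - 6) + 267/38·(x - 6)² - 181/38·(x - 6)³.
With (x - 6) = 3/4: S(27/4) = 12149/2432.

4.9955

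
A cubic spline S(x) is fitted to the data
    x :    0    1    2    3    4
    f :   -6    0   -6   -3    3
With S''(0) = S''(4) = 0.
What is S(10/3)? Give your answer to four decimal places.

With M_i denoting the second derivative at x_i, h_i = 1, 1, 1, 1, and Δ_i = (y_(i+1) − y_i)/h_i = 6, -6, 3, 6:
  1·M_0 + 4·M_1 + 1·M_2 = 6(Δ_1 - Δ_0) = -72
  1·M_1 + 4·M_2 + 1·M_3 = 6(Δ_2 - Δ_1) = 54
  1·M_2 + 4·M_3 + 1·M_4 = 6(Δ_3 - Δ_2) = 18
Natural end conditions: M_0 = M_4 = 0.
Forward elimination and back-substitution give M_0 = 0, M_1 = -639/28, M_2 = 135/7, M_3 = -9/28, M_4 = 0.
On [3, 4], S(x) = -3 + 171/28·(x - 3) - 9/56·(x - 3)² + 3/56·(x - 3)³.
With (x - 3) = 1/3: S(10/3) = -247/252.

-0.9802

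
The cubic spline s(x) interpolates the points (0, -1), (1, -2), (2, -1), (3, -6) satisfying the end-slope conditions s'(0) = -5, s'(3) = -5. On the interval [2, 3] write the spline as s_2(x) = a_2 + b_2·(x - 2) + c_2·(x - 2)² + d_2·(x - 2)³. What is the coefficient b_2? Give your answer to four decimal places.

-2.2000

Put M_i = s'' at the i-th knot. Here h = (1, 1, 1) and Δ = (-1, 1, -5), so the interior equations h_(i-1)·M_(i-1) + 2(h_(i-1)+h_i)·M_i + h_i·M_(i+1) = 6(Δ_i − Δ_(i-1)) read
  1·M_0 + 4·M_1 + 1·M_2 = 6(Δ_1 - Δ_0) = 12
  1·M_1 + 4·M_2 + 1·M_3 = 6(Δ_2 - Δ_1) = -36
Clamped end conditions give two more equations: 2h_0·M_0 + h_0·M_1 = 6(Δ_0 - s'(0)) = 24 and h_2·M_2 + 2h_2·M_3 = 6(s'(3) - Δ_2) = 0.
Solving the tridiagonal system: M_0 = 52/5, M_1 = 16/5, M_2 = -56/5, M_3 = 28/5.
On [2, 3], with s_2(x) = a_2 + b_2·(x - 2) + c_2·(x - 2)² + d_2·(x - 2)³: c_2 = M_2/2 = -28/5, d_2 = (M_3 - M_2)/(6h_2) = 14/5, b_2 = Δ_2 - h_2(2M_2 + M_3)/6 = -11/5.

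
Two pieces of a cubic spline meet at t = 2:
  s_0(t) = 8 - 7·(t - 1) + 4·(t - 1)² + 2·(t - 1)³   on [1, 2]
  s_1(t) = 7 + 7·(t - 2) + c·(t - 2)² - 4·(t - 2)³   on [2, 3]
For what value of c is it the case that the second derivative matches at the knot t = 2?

10

s_0''(t) = 8 + 12·(t - 1), so s_0''(2) = 20. On the right, s_1''(2) = 2c, so c = 10.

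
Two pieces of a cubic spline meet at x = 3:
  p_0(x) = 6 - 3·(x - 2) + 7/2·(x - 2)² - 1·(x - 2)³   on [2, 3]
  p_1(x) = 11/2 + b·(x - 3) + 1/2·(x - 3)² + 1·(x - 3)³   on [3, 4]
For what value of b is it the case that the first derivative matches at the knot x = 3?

1

p_0'(x) = -3 + 7·(x - 2) - 3·(x - 2)², so p_0'(3) = 1. On the right, p_1'(3) = b, so b = 1.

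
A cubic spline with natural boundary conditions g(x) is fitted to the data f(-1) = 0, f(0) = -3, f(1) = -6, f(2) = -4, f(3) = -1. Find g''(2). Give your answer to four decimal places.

-0.5357

With M_i denoting the second derivative at x_i, h_i = 1, 1, 1, 1, and Δ_i = (y_(i+1) − y_i)/h_i = -3, -3, 2, 3:
  1·M_0 + 4·M_1 + 1·M_2 = 6(Δ_1 - Δ_0) = 0
  1·M_1 + 4·M_2 + 1·M_3 = 6(Δ_2 - Δ_1) = 30
  1·M_2 + 4·M_3 + 1·M_4 = 6(Δ_3 - Δ_2) = 6
Natural end conditions: M_0 = M_4 = 0.
Forward elimination and back-substitution give M_0 = 0, M_1 = -57/28, M_2 = 57/7, M_3 = -15/28, M_4 = 0.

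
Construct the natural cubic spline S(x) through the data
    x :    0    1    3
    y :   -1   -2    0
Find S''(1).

2

With m_i denoting the second derivative at x_i, h_i = 1, 2, and Δ_i = (y_(i+1) − y_i)/h_i = -1, 1:
  1·m_0 + 6·m_1 + 2·m_2 = 6(Δ_1 - Δ_0) = 12
Natural end conditions: m_0 = m_2 = 0.
Solving: m_0 = 0, m_1 = 2, m_2 = 0.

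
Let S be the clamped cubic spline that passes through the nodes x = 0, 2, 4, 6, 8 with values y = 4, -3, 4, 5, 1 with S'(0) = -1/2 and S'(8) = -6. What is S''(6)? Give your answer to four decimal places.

0.8929

With m_i denoting the second derivative at x_i, h_i = 2, 2, 2, 2, and Δ_i = (y_(i+1) − y_i)/h_i = -7/2, 7/2, 1/2, -2:
  2·m_0 + 8·m_1 + 2·m_2 = 6(Δ_1 - Δ_0) = 42
  2·m_1 + 8·m_2 + 2·m_3 = 6(Δ_2 - Δ_1) = -18
  2·m_2 + 8·m_3 + 2·m_4 = 6(Δ_3 - Δ_2) = -15
Clamped end conditions give two more equations: 2h_0·m_0 + h_0·m_1 = 6(Δ_0 - S'(0)) = -18 and h_3·m_3 + 2h_3·m_4 = 6(S'(8) - Δ_3) = -24.
Solving: m_0 = -493/56, m_1 = 241/28, m_2 = -37/8, m_3 = 25/28, m_4 = -361/56.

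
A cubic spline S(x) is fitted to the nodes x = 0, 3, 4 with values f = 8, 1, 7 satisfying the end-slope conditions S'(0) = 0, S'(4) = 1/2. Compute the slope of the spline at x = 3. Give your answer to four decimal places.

With M_i denoting the second derivative at x_i, h_i = 3, 1, and Δ_i = (y_(i+1) − y_i)/h_i = -7/3, 6:
  3·M_0 + 8·M_1 + 1·M_2 = 6(Δ_1 - Δ_0) = 50
Clamped end conditions give two more equations: 2h_0·M_0 + h_0·M_1 = 6(Δ_0 - S'(0)) = -14 and h_1·M_1 + 2h_1·M_2 = 6(S'(4) - Δ_1) = -33.
Solving: M_0 = -203/24, M_1 = 49/4, M_2 = -181/8.
On [3, 4], S'(x) = b_1 + 2c_1·(x - 3) + 3d_1·(x - 3)² with b_1 = Δ_1 - h_1(2M_1 + M_2)/6 = 91/16, c_1 = M_1/2 = 49/8, d_1 = (M_2 - M_1)/(6h_1) = -93/16. So S'(3) = 91/16.

5.6875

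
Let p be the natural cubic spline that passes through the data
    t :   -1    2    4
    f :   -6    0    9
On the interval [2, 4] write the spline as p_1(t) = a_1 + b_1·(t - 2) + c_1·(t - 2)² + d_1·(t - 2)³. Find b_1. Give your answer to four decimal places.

Put M_i = p'' at the i-th knot. Here h = (3, 2) and Δ = (2, 9/2), so the interior equations h_(i-1)·M_(i-1) + 2(h_(i-1)+h_i)·M_i + h_i·M_(i+1) = 6(Δ_i − Δ_(i-1)) read
  3·M_0 + 10·M_1 + 2·M_2 = 6(Δ_1 - Δ_0) = 15
Natural end conditions: M_0 = M_2 = 0.
Forward elimination and back-substitution give M_0 = 0, M_1 = 3/2, M_2 = 0.
On [2, 4], with p_1(t) = a_1 + b_1·(t - 2) + c_1·(t - 2)² + d_1·(t - 2)³: c_1 = M_1/2 = 3/4, d_1 = (M_2 - M_1)/(6h_1) = -1/8, b_1 = Δ_1 - h_1(2M_1 + M_2)/6 = 7/2.

3.5000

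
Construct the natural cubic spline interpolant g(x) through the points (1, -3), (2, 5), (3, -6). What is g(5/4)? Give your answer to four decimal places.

With M_i denoting the second derivative at x_i, h_i = 1, 1, and Δ_i = (y_(i+1) − y_i)/h_i = 8, -11:
  1·M_0 + 4·M_1 + 1·M_2 = 6(Δ_1 - Δ_0) = -114
Natural end conditions: M_0 = M_2 = 0.
Hence M_0 = 0, M_1 = -57/2, M_2 = 0.
On [1, 2], g(x) = -3 + 51/4·(x - 1) + 0·(x - 1)² - 19/4·(x - 1)³.
With (x - 1) = 1/4: g(5/4) = 29/256.

0.1133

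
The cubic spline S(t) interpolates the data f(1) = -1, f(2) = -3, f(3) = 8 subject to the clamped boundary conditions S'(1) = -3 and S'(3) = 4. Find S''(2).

32

With m_i denoting the second derivative at x_i, h_i = 1, 1, and Δ_i = (y_(i+1) − y_i)/h_i = -2, 11:
  1·m_0 + 4·m_1 + 1·m_2 = 6(Δ_1 - Δ_0) = 78
Clamped end conditions give two more equations: 2h_0·m_0 + h_0·m_1 = 6(Δ_0 - S'(1)) = 6 and h_1·m_1 + 2h_1·m_2 = 6(S'(3) - Δ_1) = -42.
Forward elimination and back-substitution give m_0 = -13, m_1 = 32, m_2 = -37.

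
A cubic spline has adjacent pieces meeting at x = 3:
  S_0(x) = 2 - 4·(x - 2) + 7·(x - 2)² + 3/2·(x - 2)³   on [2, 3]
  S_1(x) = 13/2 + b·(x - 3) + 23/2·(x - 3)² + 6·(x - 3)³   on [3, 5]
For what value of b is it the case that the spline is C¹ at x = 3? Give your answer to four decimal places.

S_0'(x) = -4 + 14·(x - 2) + 9/2·(x - 2)², so S_0'(3) = 29/2. On the right, S_1'(3) = b, so b = 29/2.

14.5000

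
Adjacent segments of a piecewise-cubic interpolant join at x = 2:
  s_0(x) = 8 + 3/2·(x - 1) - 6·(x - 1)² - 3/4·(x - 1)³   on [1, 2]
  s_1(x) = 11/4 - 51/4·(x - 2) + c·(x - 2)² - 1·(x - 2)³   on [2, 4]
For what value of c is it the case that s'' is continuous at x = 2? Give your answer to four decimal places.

-8.2500

s_0''(x) = -12 - 9/2·(x - 1), so s_0''(2) = -33/2. On the right, s_1''(2) = 2c, so c = -33/4.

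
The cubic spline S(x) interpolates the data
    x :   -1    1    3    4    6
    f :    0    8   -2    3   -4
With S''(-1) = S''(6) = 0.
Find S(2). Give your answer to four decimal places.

Put m_i = S'' at the i-th knot. Here h = (2, 2, 1, 2) and Δ = (4, -5, 5, -7/2), so the interior equations h_(i-1)·m_(i-1) + 2(h_(i-1)+h_i)·m_i + h_i·m_(i+1) = 6(Δ_i − Δ_(i-1)) read
  2·m_0 + 8·m_1 + 2·m_2 = 6(Δ_1 - Δ_0) = -54
  2·m_1 + 6·m_2 + 1·m_3 = 6(Δ_2 - Δ_1) = 60
  1·m_2 + 6·m_3 + 2·m_4 = 6(Δ_3 - Δ_2) = -51
Natural end conditions: m_0 = m_4 = 0.
Forward elimination and back-substitution give m_0 = 0, m_1 = -339/32, m_2 = 123/8, m_3 = -177/16, m_4 = 0.
On [1, 3], S(x) = 8 - 49/16·(x - 1) - 339/64·(x - 1)² + 277/128·(x - 1)³.
With (x - 1) = 1: S(2) = 231/128.

1.8047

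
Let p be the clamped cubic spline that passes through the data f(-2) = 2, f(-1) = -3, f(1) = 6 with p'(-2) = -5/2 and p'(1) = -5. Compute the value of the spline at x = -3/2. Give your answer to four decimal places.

-0.6771

Put M_i = p'' at the i-th knot. Here h = (1, 2) and Δ = (-5, 9/2), so the interior equations h_(i-1)·M_(i-1) + 2(h_(i-1)+h_i)·M_i + h_i·M_(i+1) = 6(Δ_i − Δ_(i-1)) read
  1·M_0 + 6·M_1 + 2·M_2 = 6(Δ_1 - Δ_0) = 57
Clamped end conditions give two more equations: 2h_0·M_0 + h_0·M_1 = 6(Δ_0 - p'(-2)) = -15 and h_1·M_1 + 2h_1·M_2 = 6(p'(1) - Δ_1) = -57.
Forward elimination and back-substitution give M_0 = -107/6, M_1 = 62/3, M_2 = -295/12.
On [-2, -1], p(x) = 2 - 5/2·(x + 2) - 107/12·(x + 2)² + 77/12·(x + 2)³.
With (x + 2) = 1/2: p(-3/2) = -65/96.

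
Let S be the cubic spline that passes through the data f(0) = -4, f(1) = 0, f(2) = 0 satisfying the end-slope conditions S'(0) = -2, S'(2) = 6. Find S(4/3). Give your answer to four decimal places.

With σ_i denoting the second derivative at x_i, h_i = 1, 1, and Δ_i = (y_(i+1) − y_i)/h_i = 4, 0:
  1·σ_0 + 4·σ_1 + 1·σ_2 = 6(Δ_1 - Δ_0) = -24
Clamped end conditions give two more equations: 2h_0·σ_0 + h_0·σ_1 = 6(Δ_0 - S'(0)) = 36 and h_1·σ_1 + 2h_1·σ_2 = 6(S'(2) - Δ_1) = 36.
Hence σ_0 = 28, σ_1 = -20, σ_2 = 28.
On [1, 2], S(x) = 0 + 2·(x - 1) - 10·(x - 1)² + 8·(x - 1)³.
With (x - 1) = 1/3: S(4/3) = -4/27.

-0.1481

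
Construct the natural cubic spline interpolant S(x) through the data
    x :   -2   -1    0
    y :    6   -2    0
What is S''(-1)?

15

With σ_i denoting the second derivative at x_i, h_i = 1, 1, and Δ_i = (y_(i+1) − y_i)/h_i = -8, 2:
  1·σ_0 + 4·σ_1 + 1·σ_2 = 6(Δ_1 - Δ_0) = 60
Natural end conditions: σ_0 = σ_2 = 0.
Hence σ_0 = 0, σ_1 = 15, σ_2 = 0.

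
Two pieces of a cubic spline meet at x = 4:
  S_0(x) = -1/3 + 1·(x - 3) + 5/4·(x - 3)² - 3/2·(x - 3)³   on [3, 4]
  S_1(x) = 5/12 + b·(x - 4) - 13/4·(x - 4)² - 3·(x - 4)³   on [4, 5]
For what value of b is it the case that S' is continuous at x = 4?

S_0'(x) = 1 + 5/2·(x - 3) - 9/2·(x - 3)², so S_0'(4) = -1. On the right, S_1'(4) = b, so b = -1.

-1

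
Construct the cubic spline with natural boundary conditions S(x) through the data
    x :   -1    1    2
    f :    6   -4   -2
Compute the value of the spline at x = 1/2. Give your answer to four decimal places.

Write m_i for S''(x_i). With h_i = 2, 1 and divided differences Δ_i = -5, 2, the continuity of S' gives the tridiagonal system
  2·m_0 + 6·m_1 + 1·m_2 = 6(Δ_1 - Δ_0) = 42
Natural end conditions: m_0 = m_2 = 0.
Forward elimination and back-substitution give m_0 = 0, m_1 = 7, m_2 = 0.
On [-1, 1], S(x) = 6 - 22/3·(x + 1) + 0·(x + 1)² + 7/12·(x + 1)³.
With (x + 1) = 3/2: S(1/2) = -97/32.

-3.0313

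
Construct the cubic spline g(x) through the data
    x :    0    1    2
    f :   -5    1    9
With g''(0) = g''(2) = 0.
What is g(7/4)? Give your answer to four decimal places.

With M_i denoting the second derivative at x_i, h_i = 1, 1, and Δ_i = (y_(i+1) − y_i)/h_i = 6, 8:
  1·M_0 + 4·M_1 + 1·M_2 = 6(Δ_1 - Δ_0) = 12
Natural end conditions: M_0 = M_2 = 0.
Solving: M_0 = 0, M_1 = 3, M_2 = 0.
On [1, 2], g(x) = 1 + 7·(x - 1) + 3/2·(x - 1)² - 1/2·(x - 1)³.
With (x - 1) = 3/4: g(7/4) = 881/128.

6.8828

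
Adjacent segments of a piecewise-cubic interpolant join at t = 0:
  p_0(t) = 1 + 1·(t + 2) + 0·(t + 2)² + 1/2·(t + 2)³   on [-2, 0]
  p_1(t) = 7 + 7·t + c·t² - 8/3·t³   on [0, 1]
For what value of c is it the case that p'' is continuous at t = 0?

p_0''(t) = 0 + 3·(t + 2), so p_0''(0) = 6. On the right, p_1''(0) = 2c, so c = 3.

3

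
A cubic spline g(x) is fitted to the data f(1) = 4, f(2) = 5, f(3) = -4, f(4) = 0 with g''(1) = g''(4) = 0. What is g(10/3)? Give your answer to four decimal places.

-4.1975

Write m_i for g''(x_i). With h_i = 1, 1, 1 and divided differences Δ_i = 1, -9, 4, the continuity of g' gives the tridiagonal system
  1·m_0 + 4·m_1 + 1·m_2 = 6(Δ_1 - Δ_0) = -60
  1·m_1 + 4·m_2 + 1·m_3 = 6(Δ_2 - Δ_1) = 78
Natural end conditions: m_0 = m_3 = 0.
Hence m_0 = 0, m_1 = -106/5, m_2 = 124/5, m_3 = 0.
On [3, 4], g(x) = -4 - 64/15·(x - 3) + 62/5·(x - 3)² - 62/15·(x - 3)³.
With (x - 3) = 1/3: g(10/3) = -340/81.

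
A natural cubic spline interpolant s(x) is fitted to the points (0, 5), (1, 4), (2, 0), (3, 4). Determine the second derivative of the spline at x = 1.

With σ_i denoting the second derivative at x_i, h_i = 1, 1, 1, and Δ_i = (y_(i+1) − y_i)/h_i = -1, -4, 4:
  1·σ_0 + 4·σ_1 + 1·σ_2 = 6(Δ_1 - Δ_0) = -18
  1·σ_1 + 4·σ_2 + 1·σ_3 = 6(Δ_2 - Δ_1) = 48
Natural end conditions: σ_0 = σ_3 = 0.
Hence σ_0 = 0, σ_1 = -8, σ_2 = 14, σ_3 = 0.

-8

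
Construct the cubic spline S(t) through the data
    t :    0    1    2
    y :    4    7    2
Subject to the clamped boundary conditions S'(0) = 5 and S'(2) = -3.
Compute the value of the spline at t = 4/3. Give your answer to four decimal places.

Let M_i = S''(x_i). Step sizes h_i = 1, 1; slopes of the chords Δ_i = (y_(i+1) - y_i)/h_i = 3, -5.
  1·M_0 + 4·M_1 + 1·M_2 = 6(Δ_1 - Δ_0) = -48
Clamped end conditions give two more equations: 2h_0·M_0 + h_0·M_1 = 6(Δ_0 - S'(0)) = -12 and h_1·M_1 + 2h_1·M_2 = 6(S'(2) - Δ_1) = 12.
Solving: M_0 = 2, M_1 = -16, M_2 = 14.
On [1, 2], S(t) = 7 - 2·(t - 1) - 8·(t - 1)² + 5·(t - 1)³.
With (t - 1) = 1/3: S(4/3) = 152/27.

5.6296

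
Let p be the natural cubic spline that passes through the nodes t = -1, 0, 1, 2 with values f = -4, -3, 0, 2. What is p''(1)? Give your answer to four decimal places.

Let m_i = p''(x_i). Step sizes h_i = 1, 1, 1; slopes of the chords Δ_i = (y_(i+1) - y_i)/h_i = 1, 3, 2.
  1·m_0 + 4·m_1 + 1·m_2 = 6(Δ_1 - Δ_0) = 12
  1·m_1 + 4·m_2 + 1·m_3 = 6(Δ_2 - Δ_1) = -6
Natural end conditions: m_0 = m_3 = 0.
Forward elimination and back-substitution give m_0 = 0, m_1 = 18/5, m_2 = -12/5, m_3 = 0.

-2.4000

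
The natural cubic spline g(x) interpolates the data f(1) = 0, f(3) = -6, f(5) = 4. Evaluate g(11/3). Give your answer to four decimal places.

Write M_i for g''(x_i). With h_i = 2, 2 and divided differences Δ_i = -3, 5, the continuity of g' gives the tridiagonal system
  2·M_0 + 8·M_1 + 2·M_2 = 6(Δ_1 - Δ_0) = 48
Natural end conditions: M_0 = M_2 = 0.
Solving the tridiagonal system: M_0 = 0, M_1 = 6, M_2 = 0.
On [3, 5], g(x) = -6 + 1·(x - 3) + 3·(x - 3)² - 1/2·(x - 3)³.
With (x - 3) = 2/3: g(11/3) = -112/27.

-4.1481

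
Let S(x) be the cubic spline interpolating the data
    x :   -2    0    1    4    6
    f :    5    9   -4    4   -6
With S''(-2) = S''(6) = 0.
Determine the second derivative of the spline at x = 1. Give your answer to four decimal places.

17.7115

Write σ_i for S''(x_i). With h_i = 2, 1, 3, 2 and divided differences Δ_i = 2, -13, 8/3, -5, the continuity of S' gives the tridiagonal system
  2·σ_0 + 6·σ_1 + 1·σ_2 = 6(Δ_1 - Δ_0) = -90
  1·σ_1 + 8·σ_2 + 3·σ_3 = 6(Δ_2 - Δ_1) = 94
  3·σ_2 + 10·σ_3 + 2·σ_4 = 6(Δ_3 - Δ_2) = -46
Natural end conditions: σ_0 = σ_4 = 0.
Solving the tridiagonal system: σ_0 = 0, σ_1 = -1867/104, σ_2 = 921/52, σ_3 = -1031/104, σ_4 = 0.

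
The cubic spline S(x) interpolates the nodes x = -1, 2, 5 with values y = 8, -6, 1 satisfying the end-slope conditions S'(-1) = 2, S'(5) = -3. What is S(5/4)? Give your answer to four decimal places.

-2.8984

With M_i denoting the second derivative at x_i, h_i = 3, 3, and Δ_i = (y_(i+1) − y_i)/h_i = -14/3, 7/3:
  3·M_0 + 12·M_1 + 3·M_2 = 6(Δ_1 - Δ_0) = 42
Clamped end conditions give two more equations: 2h_0·M_0 + h_0·M_1 = 6(Δ_0 - S'(-1)) = -40 and h_1·M_1 + 2h_1·M_2 = 6(S'(5) - Δ_1) = -32.
Solving the tridiagonal system: M_0 = -11, M_1 = 26/3, M_2 = -29/3.
On [-1, 2], S(x) = 8 + 2·(x + 1) - 11/2·(x + 1)² + 59/54·(x + 1)³.
With (x + 1) = 9/4: S(5/4) = -371/128.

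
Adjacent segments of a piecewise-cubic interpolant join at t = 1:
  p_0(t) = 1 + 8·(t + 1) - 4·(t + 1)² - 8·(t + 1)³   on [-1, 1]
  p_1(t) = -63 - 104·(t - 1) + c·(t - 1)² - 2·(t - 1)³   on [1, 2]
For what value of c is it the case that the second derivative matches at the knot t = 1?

p_0''(t) = -8 - 48·(t + 1), so p_0''(1) = -104. On the right, p_1''(1) = 2c, so c = -52.

-52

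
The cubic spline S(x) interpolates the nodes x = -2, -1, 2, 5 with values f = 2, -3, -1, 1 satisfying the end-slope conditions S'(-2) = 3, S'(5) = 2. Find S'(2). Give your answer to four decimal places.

Let m_i = S''(x_i). Step sizes h_i = 1, 3, 3; slopes of the chords Δ_i = (y_(i+1) - y_i)/h_i = -5, 2/3, 2/3.
  1·m_0 + 8·m_1 + 3·m_2 = 6(Δ_1 - Δ_0) = 34
  3·m_1 + 12·m_2 + 3·m_3 = 6(Δ_2 - Δ_1) = 0
Clamped end conditions give two more equations: 2h_0·m_0 + h_0·m_1 = 6(Δ_0 - S'(-2)) = -48 and h_2·m_2 + 2h_2·m_3 = 6(S'(5) - Δ_2) = 8.
Solving: m_0 = -882/31, m_1 = 276/31, m_2 = -272/93, m_3 = 260/93.
On [2, 5], S'(x) = b_2 + 2c_2·(x - 2) + 3d_2·(x - 2)² with b_2 = Δ_2 - h_2(2m_2 + m_3)/6 = 68/31, c_2 = m_2/2 = -136/93, d_2 = (m_3 - m_2)/(6h_2) = 266/837. So S'(2) = 68/31.

2.1935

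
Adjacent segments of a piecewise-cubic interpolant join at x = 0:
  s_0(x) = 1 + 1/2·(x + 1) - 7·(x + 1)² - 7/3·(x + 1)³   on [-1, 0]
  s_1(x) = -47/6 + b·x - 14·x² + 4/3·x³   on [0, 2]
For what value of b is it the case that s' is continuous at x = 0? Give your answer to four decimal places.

-20.5000

s_0'(x) = 1/2 - 14·(x + 1) - 7·(x + 1)², so s_0'(0) = -41/2. On the right, s_1'(0) = b, so b = -41/2.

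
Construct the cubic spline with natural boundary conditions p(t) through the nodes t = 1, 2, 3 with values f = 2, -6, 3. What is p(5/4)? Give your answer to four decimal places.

-0.9961

Put M_i = p'' at the i-th knot. Here h = (1, 1) and Δ = (-8, 9), so the interior equations h_(i-1)·M_(i-1) + 2(h_(i-1)+h_i)·M_i + h_i·M_(i+1) = 6(Δ_i − Δ_(i-1)) read
  1·M_0 + 4·M_1 + 1·M_2 = 6(Δ_1 - Δ_0) = 102
Natural end conditions: M_0 = M_2 = 0.
Hence M_0 = 0, M_1 = 51/2, M_2 = 0.
On [1, 2], p(t) = 2 - 49/4·(t - 1) + 0·(t - 1)² + 17/4·(t - 1)³.
With (t - 1) = 1/4: p(5/4) = -255/256.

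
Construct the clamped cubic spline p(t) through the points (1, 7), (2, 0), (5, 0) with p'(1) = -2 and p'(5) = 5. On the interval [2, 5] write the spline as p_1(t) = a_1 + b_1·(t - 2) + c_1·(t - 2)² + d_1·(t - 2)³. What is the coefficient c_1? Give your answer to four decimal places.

Let σ_i = p''(x_i). Step sizes h_i = 1, 3; slopes of the chords Δ_i = (y_(i+1) - y_i)/h_i = -7, 0.
  1·σ_0 + 8·σ_1 + 3·σ_2 = 6(Δ_1 - Δ_0) = 42
Clamped end conditions give two more equations: 2h_0·σ_0 + h_0·σ_1 = 6(Δ_0 - p'(1)) = -30 and h_1·σ_1 + 2h_1·σ_2 = 6(p'(5) - Δ_1) = 30.
Solving the tridiagonal system: σ_0 = -37/2, σ_1 = 7, σ_2 = 3/2.
On [2, 5], with p_1(t) = a_1 + b_1·(t - 2) + c_1·(t - 2)² + d_1·(t - 2)³: c_1 = σ_1/2 = 7/2, d_1 = (σ_2 - σ_1)/(6h_1) = -11/36, b_1 = Δ_1 - h_1(2σ_1 + σ_2)/6 = -31/4.

3.5000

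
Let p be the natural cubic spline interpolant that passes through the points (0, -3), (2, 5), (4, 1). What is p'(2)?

1

Write M_i for p''(x_i). With h_i = 2, 2 and divided differences Δ_i = 4, -2, the continuity of p' gives the tridiagonal system
  2·M_0 + 8·M_1 + 2·M_2 = 6(Δ_1 - Δ_0) = -36
Natural end conditions: M_0 = M_2 = 0.
Forward elimination and back-substitution give M_0 = 0, M_1 = -9/2, M_2 = 0.
On [2, 4], p'(x) = b_1 + 2c_1·(x - 2) + 3d_1·(x - 2)² with b_1 = Δ_1 - h_1(2M_1 + M_2)/6 = 1, c_1 = M_1/2 = -9/4, d_1 = (M_2 - M_1)/(6h_1) = 3/8. So p'(2) = 1.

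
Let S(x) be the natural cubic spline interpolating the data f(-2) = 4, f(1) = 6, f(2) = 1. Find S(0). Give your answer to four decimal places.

Put M_i = S'' at the i-th knot. Here h = (3, 1) and Δ = (2/3, -5), so the interior equations h_(i-1)·M_(i-1) + 2(h_(i-1)+h_i)·M_i + h_i·M_(i+1) = 6(Δ_i − Δ_(i-1)) read
  3·M_0 + 8·M_1 + 1·M_2 = 6(Δ_1 - Δ_0) = -34
Natural end conditions: M_0 = M_2 = 0.
Forward elimination and back-substitution give M_0 = 0, M_1 = -17/4, M_2 = 0.
On [-2, 1], S(x) = 4 + 67/24·(x + 2) + 0·(x + 2)² - 17/72·(x + 2)³.
With (x + 2) = 2: S(0) = 277/36.

7.6944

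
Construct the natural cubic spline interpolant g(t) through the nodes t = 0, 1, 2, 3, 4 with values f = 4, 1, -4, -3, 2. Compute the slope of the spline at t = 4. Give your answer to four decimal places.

With m_i denoting the second derivative at x_i, h_i = 1, 1, 1, 1, and Δ_i = (y_(i+1) − y_i)/h_i = -3, -5, 1, 5:
  1·m_0 + 4·m_1 + 1·m_2 = 6(Δ_1 - Δ_0) = -12
  1·m_1 + 4·m_2 + 1·m_3 = 6(Δ_2 - Δ_1) = 36
  1·m_2 + 4·m_3 + 1·m_4 = 6(Δ_3 - Δ_2) = 24
Natural end conditions: m_0 = m_4 = 0.
Solving the tridiagonal system: m_0 = 0, m_1 = -75/14, m_2 = 66/7, m_3 = 51/14, m_4 = 0.
On [3, 4], g'(t) = b_3 + 2c_3·(t - 3) + 3d_3·(t - 3)² with b_3 = Δ_3 - h_3(2m_3 + m_4)/6 = 53/14, c_3 = m_3/2 = 51/28, d_3 = (m_4 - m_3)/(6h_3) = -17/28. So g'(4) = 157/28.

5.6071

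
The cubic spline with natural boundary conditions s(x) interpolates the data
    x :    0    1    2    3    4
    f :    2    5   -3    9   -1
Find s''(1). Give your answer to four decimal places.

Put σ_i = s'' at the i-th knot. Here h = (1, 1, 1, 1) and Δ = (3, -8, 12, -10), so the interior equations h_(i-1)·σ_(i-1) + 2(h_(i-1)+h_i)·σ_i + h_i·σ_(i+1) = 6(Δ_i − Δ_(i-1)) read
  1·σ_0 + 4·σ_1 + 1·σ_2 = 6(Δ_1 - Δ_0) = -66
  1·σ_1 + 4·σ_2 + 1·σ_3 = 6(Δ_2 - Δ_1) = 120
  1·σ_2 + 4·σ_3 + 1·σ_4 = 6(Δ_3 - Δ_2) = -132
Natural end conditions: σ_0 = σ_4 = 0.
Hence σ_0 = 0, σ_1 = -801/28, σ_2 = 339/7, σ_3 = -1263/28, σ_4 = 0.

-28.6071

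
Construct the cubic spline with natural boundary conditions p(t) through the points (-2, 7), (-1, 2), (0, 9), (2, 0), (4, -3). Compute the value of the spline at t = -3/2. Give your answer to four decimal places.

3.1027

Put m_i = p'' at the i-th knot. Here h = (1, 1, 2, 2) and Δ = (-5, 7, -9/2, -3/2), so the interior equations h_(i-1)·m_(i-1) + 2(h_(i-1)+h_i)·m_i + h_i·m_(i+1) = 6(Δ_i − Δ_(i-1)) read
  1·m_0 + 4·m_1 + 1·m_2 = 6(Δ_1 - Δ_0) = 72
  1·m_1 + 6·m_2 + 2·m_3 = 6(Δ_2 - Δ_1) = -69
  2·m_2 + 8·m_3 + 2·m_4 = 6(Δ_3 - Δ_2) = 18
Natural end conditions: m_0 = m_4 = 0.
Forward elimination and back-substitution give m_0 = 0, m_1 = 313/14, m_2 = -122/7, m_3 = 185/28, m_4 = 0.
On [-2, -1], p(t) = 7 - 733/84·(t + 2) + 0·(t + 2)² + 313/84·(t + 2)³.
With (t + 2) = 1/2: p(-3/2) = 695/224.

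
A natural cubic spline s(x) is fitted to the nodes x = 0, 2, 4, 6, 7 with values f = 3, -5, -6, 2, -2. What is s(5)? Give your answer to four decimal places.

-0.9207

With σ_i denoting the second derivative at x_i, h_i = 2, 2, 2, 1, and Δ_i = (y_(i+1) − y_i)/h_i = -4, -1/2, 4, -4:
  2·σ_0 + 8·σ_1 + 2·σ_2 = 6(Δ_1 - Δ_0) = 21
  2·σ_1 + 8·σ_2 + 2·σ_3 = 6(Δ_2 - Δ_1) = 27
  2·σ_2 + 6·σ_3 + 1·σ_4 = 6(Δ_3 - Δ_2) = -48
Natural end conditions: σ_0 = σ_4 = 0.
Forward elimination and back-substitution give σ_0 = 0, σ_1 = 51/41, σ_2 = 453/82, σ_3 = -807/82, σ_4 = 0.
On [4, 6], s(x) = -6 + 295/82·(x - 4) + 453/164·(x - 4)² - 105/82·(x - 4)³.
With (x - 4) = 1: s(5) = -151/164.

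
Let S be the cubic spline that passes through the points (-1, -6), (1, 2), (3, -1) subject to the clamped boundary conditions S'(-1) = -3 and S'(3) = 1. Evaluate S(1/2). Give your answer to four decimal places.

-0.1992

Put M_i = S'' at the i-th knot. Here h = (2, 2) and Δ = (4, -3/2), so the interior equations h_(i-1)·M_(i-1) + 2(h_(i-1)+h_i)·M_i + h_i·M_(i+1) = 6(Δ_i − Δ_(i-1)) read
  2·M_0 + 8·M_1 + 2·M_2 = 6(Δ_1 - Δ_0) = -33
Clamped end conditions give two more equations: 2h_0·M_0 + h_0·M_1 = 6(Δ_0 - S'(-1)) = 42 and h_1·M_1 + 2h_1·M_2 = 6(S'(3) - Δ_1) = 15.
Solving the tridiagonal system: M_0 = 125/8, M_1 = -41/4, M_2 = 71/8.
On [-1, 1], S(x) = -6 - 3·(x + 1) + 125/16·(x + 1)² - 69/32·(x + 1)³.
With (x + 1) = 3/2: S(1/2) = -51/256.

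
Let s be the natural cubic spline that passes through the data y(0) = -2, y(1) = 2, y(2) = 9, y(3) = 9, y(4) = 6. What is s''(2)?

Let M_i = s''(x_i). Step sizes h_i = 1, 1, 1, 1; slopes of the chords Δ_i = (y_(i+1) - y_i)/h_i = 4, 7, 0, -3.
  1·M_0 + 4·M_1 + 1·M_2 = 6(Δ_1 - Δ_0) = 18
  1·M_1 + 4·M_2 + 1·M_3 = 6(Δ_2 - Δ_1) = -42
  1·M_2 + 4·M_3 + 1·M_4 = 6(Δ_3 - Δ_2) = -18
Natural end conditions: M_0 = M_4 = 0.
Hence M_0 = 0, M_1 = 15/2, M_2 = -12, M_3 = -3/2, M_4 = 0.

-12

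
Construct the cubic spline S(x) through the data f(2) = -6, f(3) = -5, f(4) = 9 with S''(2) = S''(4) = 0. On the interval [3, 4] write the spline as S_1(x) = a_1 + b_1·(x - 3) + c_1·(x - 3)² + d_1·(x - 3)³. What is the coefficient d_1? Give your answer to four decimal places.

With σ_i denoting the second derivative at x_i, h_i = 1, 1, and Δ_i = (y_(i+1) − y_i)/h_i = 1, 14:
  1·σ_0 + 4·σ_1 + 1·σ_2 = 6(Δ_1 - Δ_0) = 78
Natural end conditions: σ_0 = σ_2 = 0.
Hence σ_0 = 0, σ_1 = 39/2, σ_2 = 0.
On [3, 4], with S_1(x) = a_1 + b_1·(x - 3) + c_1·(x - 3)² + d_1·(x - 3)³: c_1 = σ_1/2 = 39/4, d_1 = (σ_2 - σ_1)/(6h_1) = -13/4, b_1 = Δ_1 - h_1(2σ_1 + σ_2)/6 = 15/2.

-3.2500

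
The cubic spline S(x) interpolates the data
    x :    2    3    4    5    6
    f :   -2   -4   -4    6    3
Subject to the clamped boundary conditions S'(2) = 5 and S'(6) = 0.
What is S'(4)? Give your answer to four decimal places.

7.8571

Write M_i for S''(x_i). With h_i = 1, 1, 1, 1 and divided differences Δ_i = -2, 0, 10, -3, the continuity of S' gives the tridiagonal system
  1·M_0 + 4·M_1 + 1·M_2 = 6(Δ_1 - Δ_0) = 12
  1·M_1 + 4·M_2 + 1·M_3 = 6(Δ_2 - Δ_1) = 60
  1·M_2 + 4·M_3 + 1·M_4 = 6(Δ_3 - Δ_2) = -78
Clamped end conditions give two more equations: 2h_0·M_0 + h_0·M_1 = 6(Δ_0 - S'(2)) = -42 and h_3·M_3 + 2h_3·M_4 = 6(S'(6) - Δ_3) = 18.
Hence M_0 = -158/7, M_1 = 22/7, M_2 = 22, M_3 = -218/7, M_4 = 172/7.
On [4, 5], S'(x) = b_2 + 2c_2·(x - 4) + 3d_2·(x - 4)² with b_2 = Δ_2 - h_2(2M_2 + M_3)/6 = 55/7, c_2 = M_2/2 = 11, d_2 = (M_3 - M_2)/(6h_2) = -62/7. So S'(4) = 55/7.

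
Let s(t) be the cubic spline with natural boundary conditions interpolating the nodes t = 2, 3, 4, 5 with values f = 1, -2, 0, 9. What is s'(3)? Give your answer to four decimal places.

-1.2667

Put σ_i = s'' at the i-th knot. Here h = (1, 1, 1) and Δ = (-3, 2, 9), so the interior equations h_(i-1)·σ_(i-1) + 2(h_(i-1)+h_i)·σ_i + h_i·σ_(i+1) = 6(Δ_i − Δ_(i-1)) read
  1·σ_0 + 4·σ_1 + 1·σ_2 = 6(Δ_1 - Δ_0) = 30
  1·σ_1 + 4·σ_2 + 1·σ_3 = 6(Δ_2 - Δ_1) = 42
Natural end conditions: σ_0 = σ_3 = 0.
Forward elimination and back-substitution give σ_0 = 0, σ_1 = 26/5, σ_2 = 46/5, σ_3 = 0.
On [3, 4], s'(t) = b_1 + 2c_1·(t - 3) + 3d_1·(t - 3)² with b_1 = Δ_1 - h_1(2σ_1 + σ_2)/6 = -19/15, c_1 = σ_1/2 = 13/5, d_1 = (σ_2 - σ_1)/(6h_1) = 2/3. So s'(3) = -19/15.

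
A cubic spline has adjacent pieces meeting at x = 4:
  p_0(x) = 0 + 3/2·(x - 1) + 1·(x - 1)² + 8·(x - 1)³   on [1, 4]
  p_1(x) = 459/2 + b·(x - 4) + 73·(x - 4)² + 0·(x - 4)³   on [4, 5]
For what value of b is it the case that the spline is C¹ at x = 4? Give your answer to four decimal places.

p_0'(x) = 3/2 + 2·(x - 1) + 24·(x - 1)², so p_0'(4) = 447/2. On the right, p_1'(4) = b, so b = 447/2.

223.5000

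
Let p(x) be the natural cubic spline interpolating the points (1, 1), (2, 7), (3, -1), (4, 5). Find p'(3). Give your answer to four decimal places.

Write M_i for p''(x_i). With h_i = 1, 1, 1 and divided differences Δ_i = 6, -8, 6, the continuity of p' gives the tridiagonal system
  1·M_0 + 4·M_1 + 1·M_2 = 6(Δ_1 - Δ_0) = -84
  1·M_1 + 4·M_2 + 1·M_3 = 6(Δ_2 - Δ_1) = 84
Natural end conditions: M_0 = M_3 = 0.
Solving the tridiagonal system: M_0 = 0, M_1 = -28, M_2 = 28, M_3 = 0.
On [3, 4], p'(x) = b_2 + 2c_2·(x - 3) + 3d_2·(x - 3)² with b_2 = Δ_2 - h_2(2M_2 + M_3)/6 = -10/3, c_2 = M_2/2 = 14, d_2 = (M_3 - M_2)/(6h_2) = -14/3. So p'(3) = -10/3.

-3.3333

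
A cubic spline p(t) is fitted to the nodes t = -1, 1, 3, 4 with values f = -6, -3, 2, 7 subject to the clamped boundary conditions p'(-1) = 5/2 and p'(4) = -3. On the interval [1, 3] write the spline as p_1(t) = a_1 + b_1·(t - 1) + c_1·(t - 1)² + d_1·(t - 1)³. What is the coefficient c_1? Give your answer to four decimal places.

With m_i denoting the second derivative at x_i, h_i = 2, 2, 1, and Δ_i = (y_(i+1) − y_i)/h_i = 3/2, 5/2, 5:
  2·m_0 + 8·m_1 + 2·m_2 = 6(Δ_1 - Δ_0) = 6
  2·m_1 + 6·m_2 + 1·m_3 = 6(Δ_2 - Δ_1) = 15
Clamped end conditions give two more equations: 2h_0·m_0 + h_0·m_1 = 6(Δ_0 - p'(-1)) = -6 and h_2·m_2 + 2h_2·m_3 = 6(p'(4) - Δ_2) = -48.
Forward elimination and back-substitution give m_0 = -25/23, m_1 = -19/23, m_2 = 170/23, m_3 = -637/23.
On [1, 3], with p_1(t) = a_1 + b_1·(t - 1) + c_1·(t - 1)² + d_1·(t - 1)³: c_1 = m_1/2 = -19/46, d_1 = (m_2 - m_1)/(6h_1) = 63/92, b_1 = Δ_1 - h_1(2m_1 + m_2)/6 = 27/46.

-0.4130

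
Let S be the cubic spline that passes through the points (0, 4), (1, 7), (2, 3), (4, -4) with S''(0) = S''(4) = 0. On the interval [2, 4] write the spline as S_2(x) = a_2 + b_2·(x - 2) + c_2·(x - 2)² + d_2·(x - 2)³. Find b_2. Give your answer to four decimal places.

-5.0652

Let M_i = S''(x_i). Step sizes h_i = 1, 1, 2; slopes of the chords Δ_i = (y_(i+1) - y_i)/h_i = 3, -4, -7/2.
  1·M_0 + 4·M_1 + 1·M_2 = 6(Δ_1 - Δ_0) = -42
  1·M_1 + 6·M_2 + 2·M_3 = 6(Δ_2 - Δ_1) = 3
Natural end conditions: M_0 = M_3 = 0.
Solving the tridiagonal system: M_0 = 0, M_1 = -255/23, M_2 = 54/23, M_3 = 0.
On [2, 4], with S_2(x) = a_2 + b_2·(x - 2) + c_2·(x - 2)² + d_2·(x - 2)³: c_2 = M_2/2 = 27/23, d_2 = (M_3 - M_2)/(6h_2) = -9/46, b_2 = Δ_2 - h_2(2M_2 + M_3)/6 = -233/46.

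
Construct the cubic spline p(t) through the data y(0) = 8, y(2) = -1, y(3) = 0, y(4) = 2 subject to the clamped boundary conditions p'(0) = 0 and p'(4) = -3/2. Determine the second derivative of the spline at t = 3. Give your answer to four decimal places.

2.1818

Write m_i for p''(x_i). With h_i = 2, 1, 1 and divided differences Δ_i = -9/2, 1, 2, the continuity of p' gives the tridiagonal system
  2·m_0 + 6·m_1 + 1·m_2 = 6(Δ_1 - Δ_0) = 33
  1·m_1 + 4·m_2 + 1·m_3 = 6(Δ_2 - Δ_1) = 6
Clamped end conditions give two more equations: 2h_0·m_0 + h_0·m_1 = 6(Δ_0 - p'(0)) = -27 and h_2·m_2 + 2h_2·m_3 = 6(p'(4) - Δ_2) = -21.
Solving the tridiagonal system: m_0 = -123/11, m_1 = 195/22, m_2 = 24/11, m_3 = -255/22.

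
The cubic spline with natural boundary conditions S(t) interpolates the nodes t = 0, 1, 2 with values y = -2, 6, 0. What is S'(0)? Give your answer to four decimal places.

Let σ_i = S''(x_i). Step sizes h_i = 1, 1; slopes of the chords Δ_i = (y_(i+1) - y_i)/h_i = 8, -6.
  1·σ_0 + 4·σ_1 + 1·σ_2 = 6(Δ_1 - Δ_0) = -84
Natural end conditions: σ_0 = σ_2 = 0.
Forward elimination and back-substitution give σ_0 = 0, σ_1 = -21, σ_2 = 0.
On [0, 1], S'(t) = b_0 + 2c_0·t + 3d_0·t² with b_0 = Δ_0 - h_0(2σ_0 + σ_1)/6 = 23/2, c_0 = σ_0/2 = 0, d_0 = (σ_1 - σ_0)/(6h_0) = -7/2. So S'(0) = 23/2.

11.5000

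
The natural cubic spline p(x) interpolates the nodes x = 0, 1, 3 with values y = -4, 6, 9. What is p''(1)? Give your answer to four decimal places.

Put M_i = p'' at the i-th knot. Here h = (1, 2) and Δ = (10, 3/2), so the interior equations h_(i-1)·M_(i-1) + 2(h_(i-1)+h_i)·M_i + h_i·M_(i+1) = 6(Δ_i − Δ_(i-1)) read
  1·M_0 + 6·M_1 + 2·M_2 = 6(Δ_1 - Δ_0) = -51
Natural end conditions: M_0 = M_2 = 0.
Hence M_0 = 0, M_1 = -17/2, M_2 = 0.

-8.5000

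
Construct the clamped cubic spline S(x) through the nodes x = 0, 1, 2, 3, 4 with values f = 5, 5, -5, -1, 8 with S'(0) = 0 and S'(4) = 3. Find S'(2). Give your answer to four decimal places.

-5.5714

Put M_i = S'' at the i-th knot. Here h = (1, 1, 1, 1) and Δ = (0, -10, 4, 9), so the interior equations h_(i-1)·M_(i-1) + 2(h_(i-1)+h_i)·M_i + h_i·M_(i+1) = 6(Δ_i − Δ_(i-1)) read
  1·M_0 + 4·M_1 + 1·M_2 = 6(Δ_1 - Δ_0) = -60
  1·M_1 + 4·M_2 + 1·M_3 = 6(Δ_2 - Δ_1) = 84
  1·M_2 + 4·M_3 + 1·M_4 = 6(Δ_3 - Δ_2) = 30
Clamped end conditions give two more equations: 2h_0·M_0 + h_0·M_1 = 6(Δ_0 - S'(0)) = 0 and h_3·M_3 + 2h_3·M_4 = 6(S'(4) - Δ_3) = -36.
Solving: M_0 = 171/14, M_1 = -171/7, M_2 = 51/2, M_3 = 45/7, M_4 = -297/14.
On [2, 3], S'(x) = b_2 + 2c_2·(x - 2) + 3d_2·(x - 2)² with b_2 = Δ_2 - h_2(2M_2 + M_3)/6 = -39/7, c_2 = M_2/2 = 51/4, d_2 = (M_3 - M_2)/(6h_2) = -89/28. So S'(2) = -39/7.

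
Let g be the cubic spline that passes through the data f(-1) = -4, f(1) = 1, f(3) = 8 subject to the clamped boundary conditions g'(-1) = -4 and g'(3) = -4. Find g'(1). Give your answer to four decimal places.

With M_i denoting the second derivative at x_i, h_i = 2, 2, and Δ_i = (y_(i+1) − y_i)/h_i = 5/2, 7/2:
  2·M_0 + 8·M_1 + 2·M_2 = 6(Δ_1 - Δ_0) = 6
Clamped end conditions give two more equations: 2h_0·M_0 + h_0·M_1 = 6(Δ_0 - g'(-1)) = 39 and h_1·M_1 + 2h_1·M_2 = 6(g'(3) - Δ_1) = -45.
Hence M_0 = 9, M_1 = 3/2, M_2 = -12.
On [1, 3], g'(t) = b_1 + 2c_1·(t - 1) + 3d_1·(t - 1)² with b_1 = Δ_1 - h_1(2M_1 + M_2)/6 = 13/2, c_1 = M_1/2 = 3/4, d_1 = (M_2 - M_1)/(6h_1) = -9/8. So g'(1) = 13/2.

6.5000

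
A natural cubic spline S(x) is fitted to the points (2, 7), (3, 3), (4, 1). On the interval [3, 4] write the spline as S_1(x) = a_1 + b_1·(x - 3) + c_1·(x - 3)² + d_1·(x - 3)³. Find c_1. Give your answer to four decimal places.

With M_i denoting the second derivative at x_i, h_i = 1, 1, and Δ_i = (y_(i+1) − y_i)/h_i = -4, -2:
  1·M_0 + 4·M_1 + 1·M_2 = 6(Δ_1 - Δ_0) = 12
Natural end conditions: M_0 = M_2 = 0.
Solving: M_0 = 0, M_1 = 3, M_2 = 0.
On [3, 4], with S_1(x) = a_1 + b_1·(x - 3) + c_1·(x - 3)² + d_1·(x - 3)³: c_1 = M_1/2 = 3/2, d_1 = (M_2 - M_1)/(6h_1) = -1/2, b_1 = Δ_1 - h_1(2M_1 + M_2)/6 = -3.

1.5000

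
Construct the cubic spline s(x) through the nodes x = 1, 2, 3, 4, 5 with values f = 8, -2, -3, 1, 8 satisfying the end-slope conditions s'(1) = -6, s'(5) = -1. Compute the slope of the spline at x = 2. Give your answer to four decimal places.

With σ_i denoting the second derivative at x_i, h_i = 1, 1, 1, 1, and Δ_i = (y_(i+1) − y_i)/h_i = -10, -1, 4, 7:
  1·σ_0 + 4·σ_1 + 1·σ_2 = 6(Δ_1 - Δ_0) = 54
  1·σ_1 + 4·σ_2 + 1·σ_3 = 6(Δ_2 - Δ_1) = 30
  1·σ_2 + 4·σ_3 + 1·σ_4 = 6(Δ_3 - Δ_2) = 18
Clamped end conditions give two more equations: 2h_0·σ_0 + h_0·σ_1 = 6(Δ_0 - s'(1)) = -24 and h_3·σ_3 + 2h_3·σ_4 = 6(s'(5) - Δ_3) = -48.
Forward elimination and back-substitution give σ_0 = -601/28, σ_1 = 265/14, σ_2 = -1/4, σ_3 = 169/14, σ_4 = -841/28.
On [2, 3], s'(x) = b_1 + 2c_1·(x - 2) + 3d_1·(x - 2)² with b_1 = Δ_1 - h_1(2σ_1 + σ_2)/6 = -407/56, c_1 = σ_1/2 = 265/28, d_1 = (σ_2 - σ_1)/(6h_1) = -179/56. So s'(2) = -407/56.

-7.2679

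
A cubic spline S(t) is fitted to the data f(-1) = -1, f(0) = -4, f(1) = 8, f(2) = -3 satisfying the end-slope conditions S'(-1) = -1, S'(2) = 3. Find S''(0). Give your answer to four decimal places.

With M_i denoting the second derivative at x_i, h_i = 1, 1, 1, and Δ_i = (y_(i+1) − y_i)/h_i = -3, 12, -11:
  1·M_0 + 4·M_1 + 1·M_2 = 6(Δ_1 - Δ_0) = 90
  1·M_1 + 4·M_2 + 1·M_3 = 6(Δ_2 - Δ_1) = -138
Clamped end conditions give two more equations: 2h_0·M_0 + h_0·M_1 = 6(Δ_0 - S'(-1)) = -12 and h_2·M_2 + 2h_2·M_3 = 6(S'(2) - Δ_2) = 84.
Hence M_0 = -434/15, M_1 = 688/15, M_2 = -968/15, M_3 = 1114/15.

45.8667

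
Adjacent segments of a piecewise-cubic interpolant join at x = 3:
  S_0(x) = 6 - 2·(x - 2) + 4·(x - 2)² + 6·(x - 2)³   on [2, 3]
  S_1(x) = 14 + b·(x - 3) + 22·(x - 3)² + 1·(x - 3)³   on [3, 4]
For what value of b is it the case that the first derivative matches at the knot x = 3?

24

S_0'(x) = -2 + 8·(x - 2) + 18·(x - 2)², so S_0'(3) = 24. On the right, S_1'(3) = b, so b = 24.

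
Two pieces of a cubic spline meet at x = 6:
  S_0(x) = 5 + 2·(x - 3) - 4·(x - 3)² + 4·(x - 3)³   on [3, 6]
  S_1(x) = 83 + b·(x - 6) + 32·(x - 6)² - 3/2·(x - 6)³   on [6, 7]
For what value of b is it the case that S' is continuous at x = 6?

86

S_0'(x) = 2 - 8·(x - 3) + 12·(x - 3)², so S_0'(6) = 86. On the right, S_1'(6) = b, so b = 86.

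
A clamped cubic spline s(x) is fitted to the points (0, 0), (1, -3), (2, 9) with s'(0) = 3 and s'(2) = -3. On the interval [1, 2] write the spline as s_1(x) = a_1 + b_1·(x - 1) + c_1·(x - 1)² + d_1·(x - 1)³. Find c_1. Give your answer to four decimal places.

Write m_i for s''(x_i). With h_i = 1, 1 and divided differences Δ_i = -3, 12, the continuity of s' gives the tridiagonal system
  1·m_0 + 4·m_1 + 1·m_2 = 6(Δ_1 - Δ_0) = 90
Clamped end conditions give two more equations: 2h_0·m_0 + h_0·m_1 = 6(Δ_0 - s'(0)) = -36 and h_1·m_1 + 2h_1·m_2 = 6(s'(2) - Δ_1) = -90.
Hence m_0 = -87/2, m_1 = 51, m_2 = -141/2.
On [1, 2], with s_1(x) = a_1 + b_1·(x - 1) + c_1·(x - 1)² + d_1·(x - 1)³: c_1 = m_1/2 = 51/2, d_1 = (m_2 - m_1)/(6h_1) = -81/4, b_1 = Δ_1 - h_1(2m_1 + m_2)/6 = 27/4.

25.5000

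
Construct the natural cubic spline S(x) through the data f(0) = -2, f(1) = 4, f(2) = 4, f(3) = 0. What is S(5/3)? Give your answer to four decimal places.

4.6420

With σ_i denoting the second derivative at x_i, h_i = 1, 1, 1, and Δ_i = (y_(i+1) − y_i)/h_i = 6, 0, -4:
  1·σ_0 + 4·σ_1 + 1·σ_2 = 6(Δ_1 - Δ_0) = -36
  1·σ_1 + 4·σ_2 + 1·σ_3 = 6(Δ_2 - Δ_1) = -24
Natural end conditions: σ_0 = σ_3 = 0.
Solving the tridiagonal system: σ_0 = 0, σ_1 = -8, σ_2 = -4, σ_3 = 0.
On [1, 2], S(x) = 4 + 10/3·(x - 1) - 4·(x - 1)² + 2/3·(x - 1)³.
With (x - 1) = 2/3: S(5/3) = 376/81.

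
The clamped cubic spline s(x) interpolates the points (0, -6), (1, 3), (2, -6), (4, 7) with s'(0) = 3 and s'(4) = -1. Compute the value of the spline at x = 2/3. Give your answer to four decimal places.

0.7845

Let σ_i = s''(x_i). Step sizes h_i = 1, 1, 2; slopes of the chords Δ_i = (y_(i+1) - y_i)/h_i = 9, -9, 13/2.
  1·σ_0 + 4·σ_1 + 1·σ_2 = 6(Δ_1 - Δ_0) = -108
  1·σ_1 + 6·σ_2 + 2·σ_3 = 6(Δ_2 - Δ_1) = 93
Clamped end conditions give two more equations: 2h_0·σ_0 + h_0·σ_1 = 6(Δ_0 - s'(0)) = 36 and h_2·σ_2 + 2h_2·σ_3 = 6(s'(4) - Δ_2) = -45.
Solving: σ_0 = 893/22, σ_1 = -497/11, σ_2 = 707/22, σ_3 = -601/22.
On [0, 1], s(x) = -6 + 3·x + 893/44·x² - 629/44·x³.
With x = 2/3: s(2/3) = 233/297.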